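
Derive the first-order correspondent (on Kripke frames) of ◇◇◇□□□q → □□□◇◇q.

This is a Sahlqvist (Geach-type) schema ◇^3□^3q → □^3◇^2q.
Minimal-valuation argument: fix x; take any y with xR^3y and any z with xR^3z. Set V(q) to the set of worlds R-reachable from y in exactly 3 steps. Then □^3q holds at y, so the antecedent holds at x; validity forces ◇^2q at z, giving a w with zR^2w and yR^3w.
First-order correspondent: ∀x ∀y ∀z ((xR³y ∧ xR³z) → ∃w (yR³w ∧ zR²w)).

∀x ∀y ∀z ((xR³y ∧ xR³z) → ∃w (yR³w ∧ zR²w))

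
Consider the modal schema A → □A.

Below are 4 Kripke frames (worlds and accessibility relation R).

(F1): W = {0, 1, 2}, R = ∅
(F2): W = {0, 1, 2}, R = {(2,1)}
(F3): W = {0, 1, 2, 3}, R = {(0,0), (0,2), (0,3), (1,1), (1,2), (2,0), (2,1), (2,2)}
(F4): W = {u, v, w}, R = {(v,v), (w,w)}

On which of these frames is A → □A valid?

(F1), (F4)

The schema corresponds to a generalized confluence (Geach) condition: ∀x ∀z (xRz → ∃w (x = w ∧ z = w)).
(F1): satisfies the condition.
(F2): fails — 2R1 but 2 ≠ 1.
(F3): fails — 0R2 but 0 ≠ 2.
(F4): satisfies the condition.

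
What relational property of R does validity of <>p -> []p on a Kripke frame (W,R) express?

Partial functionality

Suppose ◇p→□p is valid. Take Rxy, Rxz and set V(p)={y}. Then ◇p at x, so □p at x, so p at z, i.e. z=y.
Conversely, on a frame with partial functionality the schema holds at every world under every valuation.
So the correspondent is partial functionality.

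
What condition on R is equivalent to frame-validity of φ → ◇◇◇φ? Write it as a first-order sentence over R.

∀x ∃w (x = w ∧ xR³w)

This is a Sahlqvist (Geach-type) schema ◇^0□^0φ → □^0◇^3φ.
Minimal-valuation argument: fix x; take any y with xR^0y and any z with xR^0z. Set V(φ) to the set of worlds R-reachable from y in exactly 0 steps. Then □^0φ holds at y, so the antecedent holds at x; validity forces ◇^3φ at z, giving a w with zR^3w and yR^0w.
First-order correspondent: ∀x ∃w (x = w ∧ xR³w).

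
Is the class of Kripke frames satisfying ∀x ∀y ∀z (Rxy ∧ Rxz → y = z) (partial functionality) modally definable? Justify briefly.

Definable; ◇r → □r defines it

Yes: it is partial functionality, defined by the CD schema ◇r → □r.
Suppose ◇r→□r is valid. Take Rxy, Rxz and set V(r)={y}. Then ◇r at x, so □r at x, so r at z, i.e. z=y.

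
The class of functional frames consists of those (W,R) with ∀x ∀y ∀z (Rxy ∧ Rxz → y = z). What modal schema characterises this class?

◇p → □p

A defining formula is ◇p → □p (the CD axiom).
Suppose ◇p→□p is valid. Take Rxy, Rxz and set V(p)={y}. Then ◇p at x, so □p at x, so p at z, i.e. z=y.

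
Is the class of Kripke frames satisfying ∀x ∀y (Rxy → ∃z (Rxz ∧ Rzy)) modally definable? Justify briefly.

The condition is density. A defining modal formula is □□r → □r.

Definable; □□r → □r defines it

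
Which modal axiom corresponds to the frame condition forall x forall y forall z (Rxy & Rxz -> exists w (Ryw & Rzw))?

◇□p → □◇p

A defining formula is ◇□p → □◇p (the .2 axiom).
Suppose ◇□p→□◇p is valid. Take Rxy, Rxz and set V(p)={w : Ryw}. Then □p at y so ◇□p at x, so □◇p at x, so ◇p at z, giving w with Rzw and Ryw.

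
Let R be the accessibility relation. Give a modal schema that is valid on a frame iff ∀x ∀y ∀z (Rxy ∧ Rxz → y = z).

This is partial functionality; the standard corresponding axiom is CD: ◇q → □q.
Suppose ◇q→□q is valid. Take Rxy, Rxz and set V(q)={y}. Then ◇q at x, so □q at x, so q at z, i.e. z=y.

◇q → □q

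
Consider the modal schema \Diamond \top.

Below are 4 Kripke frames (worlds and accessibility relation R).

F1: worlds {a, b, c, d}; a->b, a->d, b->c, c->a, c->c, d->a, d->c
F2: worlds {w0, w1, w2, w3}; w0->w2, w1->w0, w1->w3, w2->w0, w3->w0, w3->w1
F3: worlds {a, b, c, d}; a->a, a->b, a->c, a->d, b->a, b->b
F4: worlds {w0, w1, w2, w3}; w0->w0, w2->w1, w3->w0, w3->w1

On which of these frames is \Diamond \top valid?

The schema corresponds to seriality: \forall x \exists y Rxy.
F1: ✓.
F2: ✓.
F3: fails — world c has no successor.
F4: fails — world w1 has no successor.

F1, F2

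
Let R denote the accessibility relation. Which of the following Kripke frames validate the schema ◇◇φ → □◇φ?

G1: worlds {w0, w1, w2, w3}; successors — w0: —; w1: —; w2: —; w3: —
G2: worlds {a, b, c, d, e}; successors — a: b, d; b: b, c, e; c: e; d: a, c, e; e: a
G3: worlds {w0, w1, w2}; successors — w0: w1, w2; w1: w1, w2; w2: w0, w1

G1

The schema corresponds to a generalized confluence (Geach) condition: ∀x ∀y ∀z ((xR²y ∧ xRz) → ∃w (y = w ∧ zRw)).
G1: satisfies the condition.
G2: fails — aR²a, aRb but no w with a=w and bRw.
G3: fails — w0R²w0, w0Rw1 but no w with w0=w and w1Rw.
Valid on: G1.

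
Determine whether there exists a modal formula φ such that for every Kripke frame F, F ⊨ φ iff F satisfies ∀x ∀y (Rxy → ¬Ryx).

Not modally definable

Modal frame validity is preserved under surjective bounded morphisms.
The 4-cycle (worlds 0,1,2,3 with 0→1→2→3→0) is asymmetric. Mapping every world to a single reflexive point • is a surjective bounded morphism, and the reflexive point is not asymmetric (R•• but asymmetry requires ¬R••).
So the class is not modally definable.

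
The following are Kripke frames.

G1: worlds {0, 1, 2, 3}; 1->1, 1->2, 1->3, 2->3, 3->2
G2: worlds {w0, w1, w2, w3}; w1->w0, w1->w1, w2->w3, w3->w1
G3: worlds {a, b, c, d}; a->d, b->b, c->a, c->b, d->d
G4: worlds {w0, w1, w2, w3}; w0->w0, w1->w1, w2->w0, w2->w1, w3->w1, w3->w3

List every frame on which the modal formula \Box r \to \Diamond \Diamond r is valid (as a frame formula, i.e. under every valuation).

This is the axiom for a generalized confluence (Geach) condition; its first-order frame correspondent is \forall x \exists w (xRw \wedge x R^2 w).
G1: fails — at 0 but no w with 0Rw and 0R²w.
G2: fails — at w0 but no w with w0Rw and w0R²w.
G3: satisfies the condition.
G4: satisfies the condition.
Valid on: G3, G4.

G3, G4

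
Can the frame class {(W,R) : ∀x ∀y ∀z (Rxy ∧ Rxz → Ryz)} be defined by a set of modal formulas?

Yes — defined by ◇p → □◇p

The condition is the Euclidean property. A defining modal formula is ◇p → □◇p.
Suppose ◇p→□◇p is valid. Take Rxy, Rxz and set V(p)={y}. Then ◇p at x, so □◇p at x, so ◇p at z, so some w with Rzw has p; w=y, i.e. Rzy. By symmetry of the argument, Ryz.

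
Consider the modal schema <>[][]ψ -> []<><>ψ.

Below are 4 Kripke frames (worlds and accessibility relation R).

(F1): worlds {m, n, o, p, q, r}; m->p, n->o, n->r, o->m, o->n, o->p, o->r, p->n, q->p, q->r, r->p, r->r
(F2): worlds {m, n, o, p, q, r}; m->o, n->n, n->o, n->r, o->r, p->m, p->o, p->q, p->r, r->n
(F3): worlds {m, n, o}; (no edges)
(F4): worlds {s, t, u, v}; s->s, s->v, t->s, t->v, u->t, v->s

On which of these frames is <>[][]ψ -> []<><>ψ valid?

(F3), (F4)

This is the axiom for a generalized confluence (Geach) condition; its first-order frame correspondent is forall x forall y forall z ((xRy & xRz) -> exists w (y R^2 w & z R^2 w)).
(F1): fails — oRm, oRp but no w with mR²w and pR²w.
(F2): fails — pRm, pRo but no w with mR²w and oR²w.
(F3): holds.
(F4): holds.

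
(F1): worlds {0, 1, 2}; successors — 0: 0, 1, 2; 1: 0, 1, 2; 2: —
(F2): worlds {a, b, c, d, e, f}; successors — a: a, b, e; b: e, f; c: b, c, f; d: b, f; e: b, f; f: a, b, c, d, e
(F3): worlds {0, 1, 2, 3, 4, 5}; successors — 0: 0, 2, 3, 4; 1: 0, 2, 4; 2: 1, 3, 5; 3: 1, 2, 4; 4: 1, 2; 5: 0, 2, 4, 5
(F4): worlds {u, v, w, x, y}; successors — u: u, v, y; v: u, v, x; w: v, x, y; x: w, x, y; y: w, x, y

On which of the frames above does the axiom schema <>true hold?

This is the axiom for seriality; its first-order frame correspondent is forall x exists y Rxy.
(F1): fails — world 2 has no successor.
(F2): satisfies the condition.
(F3): satisfies the condition.
(F4): satisfies the condition.

(F2), (F3), (F4)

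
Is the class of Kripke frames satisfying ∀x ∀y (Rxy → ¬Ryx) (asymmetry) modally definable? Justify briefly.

Any modally definable frame class is closed under surjective bounded morphisms.
The 4-cycle (worlds a,b,c,d with a→b→c→d→a) is asymmetric. Mapping every world to a single reflexive point • is a surjective bounded morphism, and the reflexive point is not asymmetric (R•• but asymmetry requires ¬R••).
So the class is not modally definable.

Not definable by any modal formula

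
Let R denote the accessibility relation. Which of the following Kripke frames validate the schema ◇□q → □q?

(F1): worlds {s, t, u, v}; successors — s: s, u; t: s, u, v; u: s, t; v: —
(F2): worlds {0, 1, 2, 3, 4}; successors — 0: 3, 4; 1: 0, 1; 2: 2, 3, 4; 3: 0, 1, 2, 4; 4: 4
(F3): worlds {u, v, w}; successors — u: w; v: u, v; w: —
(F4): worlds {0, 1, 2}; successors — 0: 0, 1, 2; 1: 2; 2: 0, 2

The schema corresponds to the Euclidean property: ∀x ∀y ∀z (Rxy ∧ Rxz → Ryz).
(F1): fails — Rsu and Rsu but not Ruu.
(F2): fails — R04 and R03 but not R43.
(F3): fails — Ruw and Ruw but not Rww.
(F4): fails — R02 and R01 but not R21.
Valid on no frame.

none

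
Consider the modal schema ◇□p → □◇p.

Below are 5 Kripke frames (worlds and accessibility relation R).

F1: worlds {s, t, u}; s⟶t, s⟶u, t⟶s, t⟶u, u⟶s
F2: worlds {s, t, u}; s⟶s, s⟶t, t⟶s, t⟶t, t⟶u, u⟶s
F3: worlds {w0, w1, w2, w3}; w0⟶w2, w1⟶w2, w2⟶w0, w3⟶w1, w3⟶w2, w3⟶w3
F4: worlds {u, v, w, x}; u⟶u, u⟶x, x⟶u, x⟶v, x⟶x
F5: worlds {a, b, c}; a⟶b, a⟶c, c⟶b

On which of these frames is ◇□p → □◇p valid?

F2

The schema corresponds to convergence: ∀x ∀y ∀z (Rxy ∧ Rxz → ∃w (Ryw ∧ Rzw)).
F1: fails — Rts and Rtu but s and u have no common successor.
F2: ✓.
F3: fails — Rw3w1 and Rw3w2 but w1 and w2 have no common successor.
F4: fails — Rxu and Rxv but u and v have no common successor.
F5: fails — Rac and Rab but c and b have no common successor.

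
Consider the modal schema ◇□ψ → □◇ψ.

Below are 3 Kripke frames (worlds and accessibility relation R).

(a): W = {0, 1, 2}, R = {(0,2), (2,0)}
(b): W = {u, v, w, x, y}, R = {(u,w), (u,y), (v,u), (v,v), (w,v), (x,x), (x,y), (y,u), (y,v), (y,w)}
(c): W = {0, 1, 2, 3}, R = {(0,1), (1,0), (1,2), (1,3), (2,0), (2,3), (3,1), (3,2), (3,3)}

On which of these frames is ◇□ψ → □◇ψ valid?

Frame correspondent (Sahlqvist): ∀x ∀y ∀z (Rxy ∧ Rxz → ∃w (Ryw ∧ Rzw)) — i.e. convergence.
(a): holds.
(b): fails — Rvv and Rvu but v and u have no common successor.
(c): fails — R10 and R12 but 0 and 2 have no common successor.
Valid on: (a).

(a)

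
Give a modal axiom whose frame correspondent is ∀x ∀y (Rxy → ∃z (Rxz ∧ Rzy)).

The condition is density. The C4 schema □□s → □s defines it.

□□s → □s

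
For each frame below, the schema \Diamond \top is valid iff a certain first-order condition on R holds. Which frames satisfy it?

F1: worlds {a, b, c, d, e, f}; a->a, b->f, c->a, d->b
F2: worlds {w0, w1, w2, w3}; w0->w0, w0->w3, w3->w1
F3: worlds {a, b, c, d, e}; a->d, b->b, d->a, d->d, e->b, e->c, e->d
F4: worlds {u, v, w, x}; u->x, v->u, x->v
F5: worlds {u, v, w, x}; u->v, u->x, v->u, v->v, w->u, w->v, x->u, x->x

The schema corresponds to seriality: \forall x \exists y Rxy.
F1: fails — world e has no successor.
F2: fails — world w1 has no successor.
F3: fails — world c has no successor.
F4: fails — world w has no successor.
F5: holds.

F5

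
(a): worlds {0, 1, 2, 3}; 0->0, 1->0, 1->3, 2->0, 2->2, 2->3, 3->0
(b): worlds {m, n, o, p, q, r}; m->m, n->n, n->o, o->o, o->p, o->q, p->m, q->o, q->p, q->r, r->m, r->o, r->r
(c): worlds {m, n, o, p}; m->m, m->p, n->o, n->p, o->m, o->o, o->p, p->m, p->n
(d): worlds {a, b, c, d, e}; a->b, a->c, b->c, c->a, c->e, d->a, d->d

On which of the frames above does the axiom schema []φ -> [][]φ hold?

The schema corresponds to transitivity: forall x forall y forall z (Rxy & Ryz -> Rxz).
(a): satisfies the condition.
(b): fails — Rop and Rpm but not Rom.
(c): fails — Rop and Rpn but not Ron.
(d): fails — Rbc and Rce but not Rbe.
Valid on: (a).

(a)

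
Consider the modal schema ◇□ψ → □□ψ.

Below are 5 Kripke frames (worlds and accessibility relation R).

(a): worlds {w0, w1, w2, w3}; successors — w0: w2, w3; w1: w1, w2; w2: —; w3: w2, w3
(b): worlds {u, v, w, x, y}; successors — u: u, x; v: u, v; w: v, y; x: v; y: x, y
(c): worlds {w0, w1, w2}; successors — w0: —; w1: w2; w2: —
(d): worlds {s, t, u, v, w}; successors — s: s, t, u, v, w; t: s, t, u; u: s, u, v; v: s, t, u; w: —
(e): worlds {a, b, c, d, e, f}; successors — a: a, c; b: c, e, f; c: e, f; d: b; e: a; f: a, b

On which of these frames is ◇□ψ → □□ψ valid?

Frame correspondent (Sahlqvist): ∀x ∀y ∀z ((xRy ∧ xR²z) → ∃w (yRw ∧ z = w)) — i.e. a generalized confluence (Geach) condition.
(a): fails — w0Rw2, w0R²w2 but no w with w2Rw and w2=w.
(b): fails — uRu, uR²v but no t with uRt and v=t.
(c): ✓.
(d): fails — sRt, sR²v but no w* with tRw* and v=w*.
(e): fails — aRa, aR²e but no w with aRw and e=w.

(c)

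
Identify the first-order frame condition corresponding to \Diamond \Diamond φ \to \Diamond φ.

This is frame-equivalent to □φ → □□φ (substitute ¬φ for φ and contrapose).
Suppose □φ→□□φ is valid. Take Rxy, Ryz and set V(φ)={w : Rxw}. Then □φ at x, so □□φ at x, so □φ at y, so φ at z, i.e. Rxz.
The converse is a direct semantic check.
So the correspondent is transitivity.

transitivity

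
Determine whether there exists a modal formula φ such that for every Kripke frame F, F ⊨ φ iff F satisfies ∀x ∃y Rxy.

Yes, by □p → ◇p

The condition is seriality. A defining modal formula is □p → ◇p.
Suppose □p→◇p is valid. At any x set V(p)=W. Then □p at x, so ◇p at x, so x has a successor.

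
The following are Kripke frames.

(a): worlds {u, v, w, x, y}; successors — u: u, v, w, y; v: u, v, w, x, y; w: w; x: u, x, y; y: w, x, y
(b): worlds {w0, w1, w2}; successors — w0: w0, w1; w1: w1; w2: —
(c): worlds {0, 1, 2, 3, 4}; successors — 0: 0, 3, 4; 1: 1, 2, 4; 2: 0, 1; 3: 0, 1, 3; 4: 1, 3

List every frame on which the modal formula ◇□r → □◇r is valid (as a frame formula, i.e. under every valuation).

(b), (c)

The schema corresponds to convergence: ∀x ∀y ∀z (Rxy ∧ Rxz → ∃w (Ryw ∧ Rzw)).
(a): fails — Rvw and Rvx but w and x have no common successor.
(b): holds.
(c): holds.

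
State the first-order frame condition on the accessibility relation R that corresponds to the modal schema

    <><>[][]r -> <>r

This is a Sahlqvist (Geach-type) schema ◇^2□^2r → □^0◇^1r.
Minimal-valuation argument: fix x; take any y with xR^2y and any z with xR^0z. Set V(r) to the set of worlds R-reachable from y in exactly 2 steps. Then □^2r holds at y, so the antecedent holds at x; validity forces ◇^1r at z, giving a w with zR^1w and yR^2w.
First-order correspondent: forall x forall y (x R^2 y -> exists w (y R^2 w & xRw)).

forall x forall y (x R^2 y -> exists w (y R^2 w & xRw))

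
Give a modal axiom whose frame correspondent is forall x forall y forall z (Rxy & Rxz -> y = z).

This is partial functionality; the standard corresponding axiom is CD: ◇p → □p.

◇p → □p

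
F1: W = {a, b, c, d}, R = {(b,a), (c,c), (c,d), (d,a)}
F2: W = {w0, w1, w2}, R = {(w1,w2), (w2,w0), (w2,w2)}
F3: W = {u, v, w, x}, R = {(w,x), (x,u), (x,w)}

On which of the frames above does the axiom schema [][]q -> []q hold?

F2

The schema corresponds to density: forall x forall y (Rxy -> exists z (Rxz & Rzy)).
F1: fails — Rba but no z with Rbz and Rza.
F2: satisfies the condition.
F3: fails — Rxw but no z with Rxz and Rzw.
Valid on: F2.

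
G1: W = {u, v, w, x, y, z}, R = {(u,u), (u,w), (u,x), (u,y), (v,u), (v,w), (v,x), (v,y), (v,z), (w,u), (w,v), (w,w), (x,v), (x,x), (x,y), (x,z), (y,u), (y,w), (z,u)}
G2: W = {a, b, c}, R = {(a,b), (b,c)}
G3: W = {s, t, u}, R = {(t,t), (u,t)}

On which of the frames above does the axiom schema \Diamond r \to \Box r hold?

G2, G3

The schema corresponds to partial functionality: \forall x \forall y \forall z (Rxy \wedge Rxz \to y = z).
G1: fails — u sees both u and w.
G2: holds.
G3: holds.
Valid on: G2, G3.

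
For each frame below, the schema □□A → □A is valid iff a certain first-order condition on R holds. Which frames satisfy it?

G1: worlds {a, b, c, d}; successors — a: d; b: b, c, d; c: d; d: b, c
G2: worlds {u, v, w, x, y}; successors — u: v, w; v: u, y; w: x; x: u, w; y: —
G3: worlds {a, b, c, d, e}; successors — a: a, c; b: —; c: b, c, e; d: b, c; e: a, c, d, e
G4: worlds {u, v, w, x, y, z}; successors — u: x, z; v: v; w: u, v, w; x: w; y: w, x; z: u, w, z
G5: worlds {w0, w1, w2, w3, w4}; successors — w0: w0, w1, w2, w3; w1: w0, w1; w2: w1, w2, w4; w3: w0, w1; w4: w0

G3, G5

Frame correspondent (Sahlqvist): ∀x ∀y (Rxy → ∃z (Rxz ∧ Rzy)) — i.e. density.
G1: fails — Rcd but no z with Rcz and Rzd.
G2: fails — Ruv but no z with Ruz and Rzv.
G3: ✓.
G4: fails — Ryx but no t with Ryt and Rtx.
G5: ✓.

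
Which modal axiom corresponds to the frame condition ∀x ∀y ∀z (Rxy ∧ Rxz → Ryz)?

The condition is the Euclidean property. The 5 schema ◇q → □◇q defines it.
Suppose ◇q→□◇q is valid. Take Rxy, Rxz and set V(q)={y}. Then ◇q at x, so □◇q at x, so ◇q at z, so some w with Rzw has q; w=y, i.e. Rzy. By symmetry of the argument, Ryz.

◇q → □◇q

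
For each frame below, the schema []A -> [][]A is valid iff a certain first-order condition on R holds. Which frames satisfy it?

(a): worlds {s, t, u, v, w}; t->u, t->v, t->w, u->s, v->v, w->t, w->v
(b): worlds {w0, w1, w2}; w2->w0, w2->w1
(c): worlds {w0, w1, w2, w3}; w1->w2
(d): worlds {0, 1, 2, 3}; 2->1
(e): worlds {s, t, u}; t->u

(b), (c), (d), (e)

This is the axiom for transitivity; its first-order frame correspondent is forall x forall y forall z (Rxy & Ryz -> Rxz).
(a): fails — Rwt and Rtw but not Rww.
(b): holds.
(c): holds.
(d): holds.
(e): holds.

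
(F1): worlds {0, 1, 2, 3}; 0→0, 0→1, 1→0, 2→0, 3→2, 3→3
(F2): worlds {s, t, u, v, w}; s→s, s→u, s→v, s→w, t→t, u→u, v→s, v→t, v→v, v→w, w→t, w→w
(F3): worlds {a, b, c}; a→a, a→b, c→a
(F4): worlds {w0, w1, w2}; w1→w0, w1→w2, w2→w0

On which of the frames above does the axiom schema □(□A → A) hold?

(F2)

The schema corresponds to shift-reflexivity: ∀x ∀y (Rxy → Ryy).
(F1): fails — R32 but not R22.
(F2): ✓.
(F3): fails — Rab but not Rbb.
(F4): fails — Rw1w2 but not Rw2w2.
Valid on: (F2).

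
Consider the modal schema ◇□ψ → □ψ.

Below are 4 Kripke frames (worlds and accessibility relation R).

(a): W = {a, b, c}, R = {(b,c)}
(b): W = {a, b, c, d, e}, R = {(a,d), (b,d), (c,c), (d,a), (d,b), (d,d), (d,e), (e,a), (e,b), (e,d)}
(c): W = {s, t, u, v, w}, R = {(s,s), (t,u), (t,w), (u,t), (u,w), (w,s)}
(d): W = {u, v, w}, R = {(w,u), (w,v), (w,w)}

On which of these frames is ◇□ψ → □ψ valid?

none

The schema corresponds to the Euclidean property: ∀x ∀y ∀z (Rxy ∧ Rxz → Ryz).
(a): fails — Rbc and Rbc but not Rcc.
(b): fails — Rdb and Rdb but not Rbb.
(c): fails — Rtw and Rtw but not Rww.
(d): fails — Rwu and Rww but not Ruw.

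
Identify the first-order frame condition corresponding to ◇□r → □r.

This is a form of the 5 axiom.
Its frame correspondent is the Euclidean property — ∀x ∀y ∀z (Rxy ∧ Rxz → Ryz).

The Euclidean property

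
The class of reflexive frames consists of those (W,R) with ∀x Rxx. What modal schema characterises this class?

□q → q

The condition is reflexivity. The T schema □q → q defines it.
Suppose □q→q is valid. At any x set V(q)={w : Rxw}. Then □q holds at x, so q holds at x, i.e. Rxx.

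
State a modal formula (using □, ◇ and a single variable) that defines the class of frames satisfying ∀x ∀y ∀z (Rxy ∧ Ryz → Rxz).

This is transitivity; the standard corresponding axiom is 4: □p → □□p.
Suppose □p→□□p is valid. Take Rxy, Ryz and set V(p)={w : Rxw}. Then □p at x, so □□p at x, so □p at y, so p at z, i.e. Rxz.

□p → □□p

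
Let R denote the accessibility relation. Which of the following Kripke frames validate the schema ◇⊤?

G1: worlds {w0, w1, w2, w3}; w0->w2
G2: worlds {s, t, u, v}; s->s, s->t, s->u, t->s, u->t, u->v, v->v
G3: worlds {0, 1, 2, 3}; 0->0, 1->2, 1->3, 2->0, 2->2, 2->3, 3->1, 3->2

The schema corresponds to seriality: ∀x ∃y Rxy.
G1: fails — world w1 has no successor.
G2: condition met.
G3: condition met.
Valid on: G2, G3.

G2, G3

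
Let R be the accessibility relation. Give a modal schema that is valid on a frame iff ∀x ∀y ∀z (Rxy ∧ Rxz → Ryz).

This is the Euclidean property; the standard corresponding axiom is 5: ◇ψ → □◇ψ.
Suppose ◇ψ→□◇ψ is valid. Take Rxy, Rxz and set V(ψ)={y}. Then ◇ψ at x, so □◇ψ at x, so ◇ψ at z, so some w with Rzw has ψ; w=y, i.e. Rzy. By symmetry of the argument, Ryz.

◇ψ → □◇ψ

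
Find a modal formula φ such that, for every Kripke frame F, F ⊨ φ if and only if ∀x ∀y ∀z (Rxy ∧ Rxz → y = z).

This is partial functionality; the standard corresponding axiom is CD: ◇ψ → □ψ.
Suppose ◇ψ→□ψ is valid. Take Rxy, Rxz and set V(ψ)={y}. Then ◇ψ at x, so □ψ at x, so ψ at z, i.e. z=y.

◇ψ → □ψ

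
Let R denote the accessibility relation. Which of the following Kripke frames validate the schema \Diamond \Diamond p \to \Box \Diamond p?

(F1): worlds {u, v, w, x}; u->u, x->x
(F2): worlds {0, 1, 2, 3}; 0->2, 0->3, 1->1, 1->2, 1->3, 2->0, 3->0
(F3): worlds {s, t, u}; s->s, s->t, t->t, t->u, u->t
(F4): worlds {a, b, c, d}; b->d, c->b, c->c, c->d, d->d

The schema corresponds to a generalized confluence (Geach) condition: \forall x \forall y \forall z ((x R^2 y \wedge xRz) \to \exists w (y = w \wedge zRw)).
(F1): holds.
(F2): fails — 1R²0, 1R1 but no w with 0=w and 1Rw.
(F3): fails — sR²s, sRt but no w with s=w and tRw.
(F4): fails — cR²b, cRb but no w with b=w and bRw.
Valid on: (F1).

(F1)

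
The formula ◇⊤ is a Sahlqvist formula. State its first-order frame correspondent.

◇⊤ holds at w iff w has a successor, so frame-validity of ◇⊤ is exactly seriality. Equivalently via □r → ◇r:
Suppose □r→◇r is valid. At any x set V(r)=W. Then □r at x, so ◇r at x, so x has a successor.

Seriality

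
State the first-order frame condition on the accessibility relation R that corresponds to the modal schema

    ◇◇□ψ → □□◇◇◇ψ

This is a Sahlqvist (Geach-type) schema ◇^2□^1ψ → □^2◇^3ψ.
First-order correspondent: ∀x ∀y ∀z ((xR²y ∧ xR²z) → ∃w (yRw ∧ zR³w)).

∀x ∀y ∀z ((xR²y ∧ xR²z) → ∃w (yRw ∧ zR³w))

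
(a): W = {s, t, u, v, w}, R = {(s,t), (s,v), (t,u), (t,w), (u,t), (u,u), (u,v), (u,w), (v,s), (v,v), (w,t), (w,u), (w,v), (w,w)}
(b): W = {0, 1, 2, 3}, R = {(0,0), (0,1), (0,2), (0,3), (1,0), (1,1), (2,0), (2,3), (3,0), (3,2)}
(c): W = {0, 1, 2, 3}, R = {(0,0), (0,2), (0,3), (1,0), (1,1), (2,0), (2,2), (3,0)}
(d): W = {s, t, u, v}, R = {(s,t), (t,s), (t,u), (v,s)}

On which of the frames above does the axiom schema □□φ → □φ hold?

(b), (c)

The schema corresponds to density: ∀x ∀y (Rxy → ∃z (Rxz ∧ Rzy)).
(a): fails — Rst but no z with Rsz and Rzt.
(b): condition met.
(c): condition met.
(d): fails — Rvs but no z with Rvz and Rzs.
Valid on: (b), (c).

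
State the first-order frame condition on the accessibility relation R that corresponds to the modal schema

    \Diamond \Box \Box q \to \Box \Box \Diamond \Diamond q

\forall x \forall y \forall z ((xRy \wedge x R^2 z) \to \exists w (y R^2 w \wedge z R^2 w))

This is a Sahlqvist (Geach-type) schema ◇^1□^2q → □^2◇^2q.
First-order correspondent: \forall x \forall y \forall z ((xRy \wedge x R^2 z) \to \exists w (y R^2 w \wedge z R^2 w)).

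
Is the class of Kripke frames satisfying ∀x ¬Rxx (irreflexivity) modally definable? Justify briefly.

Modal frame validity is preserved under surjective bounded morphisms.
The 3-cycle (worlds a,b,c with a→b→c→a) is irreflexive, and the map sending every world to a single reflexive point • is a surjective bounded morphism (forth: every edge maps to (•,•); back: every world has a successor). So any modal formula valid on the 3-cycle is also valid on the reflexive point, which is not irreflexive.
So no modal formula (or set of formulas) defines exactly the irreflexive frames.

Not modally definable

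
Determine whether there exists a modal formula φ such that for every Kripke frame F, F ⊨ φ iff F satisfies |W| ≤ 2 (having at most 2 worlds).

No — not modally definable

If a class were modally definable it would be closed under disjoint unions (Goldblatt–Thomason).
Any modal formula valid on each of 3 disjoint one-world frames is valid on their disjoint union (validity is preserved under disjoint unions). Each one-world frame has |W|=1≤2, but the union has |W|=3.
Hence having at most 2 worlds is not modally definable.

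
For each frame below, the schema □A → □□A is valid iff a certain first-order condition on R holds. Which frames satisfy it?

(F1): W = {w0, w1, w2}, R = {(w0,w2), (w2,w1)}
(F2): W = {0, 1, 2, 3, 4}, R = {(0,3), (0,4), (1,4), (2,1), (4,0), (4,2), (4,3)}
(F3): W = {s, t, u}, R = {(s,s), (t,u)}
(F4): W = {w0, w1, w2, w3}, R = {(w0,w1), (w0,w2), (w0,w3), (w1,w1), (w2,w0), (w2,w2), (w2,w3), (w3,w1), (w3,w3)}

(F3)

This is the axiom for transitivity; its first-order frame correspondent is ∀x ∀y ∀z (Rxy ∧ Ryz → Rxz).
(F1): fails — Rw0w2 and Rw2w1 but not Rw0w1.
(F2): fails — R04 and R40 but not R00.
(F3): satisfies the condition.
(F4): fails — Rw0w2 and Rw2w0 but not Rw0w0.
Valid on: (F3).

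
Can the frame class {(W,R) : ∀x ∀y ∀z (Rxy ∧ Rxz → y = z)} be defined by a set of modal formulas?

Yes, by ◇r → □r

Yes: it is partial functionality, defined by the CD schema ◇r → □r.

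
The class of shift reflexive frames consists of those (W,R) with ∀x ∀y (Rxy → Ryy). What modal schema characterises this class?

A defining formula is □(□s → s) (the T□ axiom).

□(□s → s)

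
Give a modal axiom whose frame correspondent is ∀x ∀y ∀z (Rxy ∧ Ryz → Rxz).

The condition is transitivity. The 4 schema □p → □□p defines it.
Suppose □p→□□p is valid. Take Rxy, Ryz and set V(p)={w : Rxw}. Then □p at x, so □□p at x, so □p at y, so p at z, i.e. Rxz.

□p → □□p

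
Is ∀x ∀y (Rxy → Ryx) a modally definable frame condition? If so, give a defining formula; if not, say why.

The condition is symmetry. A defining modal formula is p → □◇p.

Yes, by p → □◇p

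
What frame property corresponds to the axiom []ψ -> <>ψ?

Seriality

Suppose □ψ→◇ψ is valid. At any x set V(ψ)=W. Then □ψ at x, so ◇ψ at x, so x has a successor.
Conversely, any frame satisfying forall x exists y Rxy validates the schema.
Frame condition: forall x exists y Rxy.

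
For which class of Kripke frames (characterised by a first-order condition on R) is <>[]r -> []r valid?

This schema is equivalent to the 5 axiom ◇r → □◇r.
It corresponds to the Euclidean property: forall x forall y forall z (Rxy & Rxz -> Ryz).

the Euclidean property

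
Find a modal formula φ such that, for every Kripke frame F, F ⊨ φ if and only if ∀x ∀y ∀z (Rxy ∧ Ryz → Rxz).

A defining formula is □p → □□p (the 4 axiom).
Suppose □p→□□p is valid. Take Rxy, Ryz and set V(p)={w : Rxw}. Then □p at x, so □□p at x, so □p at y, so p at z, i.e. Rxz.

□p → □□p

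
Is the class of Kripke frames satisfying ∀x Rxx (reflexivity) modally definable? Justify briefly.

This is a Sahlqvist condition; the T axiom □p → p defines it.
Suppose □p→p is valid. At any x set V(p)={w : Rxw}. Then □p holds at x, so p holds at x, i.e. Rxx.

Definable; □p → p defines it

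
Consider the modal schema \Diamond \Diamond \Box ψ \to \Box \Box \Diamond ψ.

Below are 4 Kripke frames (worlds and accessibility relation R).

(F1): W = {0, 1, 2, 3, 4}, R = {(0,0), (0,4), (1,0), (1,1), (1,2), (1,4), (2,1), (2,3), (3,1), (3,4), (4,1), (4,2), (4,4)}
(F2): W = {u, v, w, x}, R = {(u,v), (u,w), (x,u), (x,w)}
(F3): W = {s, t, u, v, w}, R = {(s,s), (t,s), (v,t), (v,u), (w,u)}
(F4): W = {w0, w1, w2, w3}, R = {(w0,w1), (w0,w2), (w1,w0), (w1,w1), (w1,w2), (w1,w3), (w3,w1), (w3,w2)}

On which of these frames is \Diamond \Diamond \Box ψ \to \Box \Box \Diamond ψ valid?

Frame correspondent (Sahlqvist): \forall x \forall y \forall z ((x R^2 y \wedge x R^2 z) \to \exists w (yRw \wedge zRw)) — i.e. a generalized confluence (Geach) condition.
(F1): fails — 0R²0, 0R²2 but no w with 0Rw and 2Rw.
(F2): fails — xR²v, xR²v but no t with vRt and vRt.
(F3): satisfies the condition.
(F4): fails — w0R²w0, w0R²w2 but no w with w0Rw and w2Rw.

(F3)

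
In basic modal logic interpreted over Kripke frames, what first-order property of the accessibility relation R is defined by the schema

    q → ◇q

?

Replacing q by ¬q and contraposing gives the equivalent schema □q → q.
Suppose □q→q is valid. At any x set V(q)={w : Rxw}. Then □q holds at x, so q holds at x, i.e. Rxx.

reflexivity: ∀x Rxx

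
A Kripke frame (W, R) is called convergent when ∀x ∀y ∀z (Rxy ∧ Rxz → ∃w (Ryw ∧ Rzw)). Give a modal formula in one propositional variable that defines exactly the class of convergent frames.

A defining formula is ◇□r → □◇r (the .2 axiom).
Suppose ◇□r→□◇r is valid. Take Rxy, Rxz and set V(r)={w : Ryw}. Then □r at y so ◇□r at x, so □◇r at x, so ◇r at z, giving w with Rzw and Ryw.

◇□r → □◇r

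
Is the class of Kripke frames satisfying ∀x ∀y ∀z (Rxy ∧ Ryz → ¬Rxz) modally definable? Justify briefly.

Any modally definable frame class is closed under surjective bounded morphisms.
The 3-cycle (worlds a,b,c with a→b→c→a) is intransitive. Mapping every world to a single reflexive point • is a surjective bounded morphism; the reflexive point is not intransitive (R••∧R•• but R••).
So no modal formula (or set of formulas) defines exactly the intransitive frames.

Not definable by any modal formula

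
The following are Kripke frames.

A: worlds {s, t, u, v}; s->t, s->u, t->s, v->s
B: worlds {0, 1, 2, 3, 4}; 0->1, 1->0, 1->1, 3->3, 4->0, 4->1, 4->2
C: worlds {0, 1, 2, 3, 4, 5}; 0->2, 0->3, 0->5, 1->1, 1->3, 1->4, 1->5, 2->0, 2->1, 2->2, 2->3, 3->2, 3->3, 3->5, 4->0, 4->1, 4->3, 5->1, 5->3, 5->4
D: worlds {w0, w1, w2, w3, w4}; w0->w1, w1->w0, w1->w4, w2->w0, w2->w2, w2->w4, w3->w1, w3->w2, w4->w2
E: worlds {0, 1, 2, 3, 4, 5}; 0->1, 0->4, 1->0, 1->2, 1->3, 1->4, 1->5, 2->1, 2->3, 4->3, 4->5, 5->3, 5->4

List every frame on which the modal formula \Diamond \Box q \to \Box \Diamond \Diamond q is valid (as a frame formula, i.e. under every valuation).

Frame correspondent (Sahlqvist): \forall x \forall y \forall z ((xRy \wedge xRz) \to \exists w (yRw \wedge z R^2 w)) — i.e. a generalized confluence (Geach) condition.
A: fails — sRt, sRt but no w with tRw and tR²w.
B: fails — 4R0, 4R2 but no w with 0Rw and 2R²w.
C: holds.
D: fails — w0Rw1, w0Rw1 but no w with w1Rw and w1R²w.
E: fails — 1R0, 1R3 but no w with 0Rw and 3R²w.

C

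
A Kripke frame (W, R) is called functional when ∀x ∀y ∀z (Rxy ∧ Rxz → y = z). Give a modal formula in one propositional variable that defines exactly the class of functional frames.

The condition is partial functionality. The CD schema ◇p → □p defines it.
Suppose ◇p→□p is valid. Take Rxy, Rxz and set V(p)={y}. Then ◇p at x, so □p at x, so p at z, i.e. z=y.

◇p → □p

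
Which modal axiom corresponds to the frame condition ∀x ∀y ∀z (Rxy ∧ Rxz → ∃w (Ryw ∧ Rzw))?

◇□q → □◇q

A defining formula is ◇□q → □◇q (the .2 axiom).
Suppose ◇□q→□◇q is valid. Take Rxy, Rxz and set V(q)={w : Ryw}. Then □q at y so ◇□q at x, so □◇q at x, so ◇q at z, giving w with Rzw and Ryw.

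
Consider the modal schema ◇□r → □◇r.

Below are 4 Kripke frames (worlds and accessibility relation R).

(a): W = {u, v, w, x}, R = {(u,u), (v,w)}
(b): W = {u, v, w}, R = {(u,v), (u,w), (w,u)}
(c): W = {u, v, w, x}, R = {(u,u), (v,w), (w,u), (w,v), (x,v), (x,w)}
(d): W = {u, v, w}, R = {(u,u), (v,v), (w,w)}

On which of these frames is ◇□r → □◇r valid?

(d)

Frame correspondent (Sahlqvist): ∀x ∀y ∀z (Rxy ∧ Rxz → ∃w (Ryw ∧ Rzw)) — i.e. convergence.
(a): fails — Rvw and Rvw but w and w have no common successor.
(b): fails — Ruv and Ruv but v and v have no common successor.
(c): fails — Rwu and Rwv but u and v have no common successor.
(d): holds.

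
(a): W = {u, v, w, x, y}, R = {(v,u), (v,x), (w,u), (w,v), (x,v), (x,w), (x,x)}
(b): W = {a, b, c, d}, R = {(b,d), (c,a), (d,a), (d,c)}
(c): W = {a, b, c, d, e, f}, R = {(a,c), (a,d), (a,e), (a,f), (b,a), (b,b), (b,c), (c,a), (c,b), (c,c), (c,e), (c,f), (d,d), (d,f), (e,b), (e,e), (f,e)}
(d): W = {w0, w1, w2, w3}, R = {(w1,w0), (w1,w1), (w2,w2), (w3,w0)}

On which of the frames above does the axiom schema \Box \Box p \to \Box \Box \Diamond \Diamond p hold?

This is the axiom for a generalized confluence (Geach) condition; its first-order frame correspondent is \forall x \forall z (x R^2 z \to \exists w (x R^2 w \wedge z R^2 w)).
(a): fails — wR²u but no t with wR²t and uR²t.
(b): fails — bR²a but no w with bR²w and aR²w.
(c): satisfies the condition.
(d): fails — w1R²w0 but no w with w1R²w and w0R²w.

(c)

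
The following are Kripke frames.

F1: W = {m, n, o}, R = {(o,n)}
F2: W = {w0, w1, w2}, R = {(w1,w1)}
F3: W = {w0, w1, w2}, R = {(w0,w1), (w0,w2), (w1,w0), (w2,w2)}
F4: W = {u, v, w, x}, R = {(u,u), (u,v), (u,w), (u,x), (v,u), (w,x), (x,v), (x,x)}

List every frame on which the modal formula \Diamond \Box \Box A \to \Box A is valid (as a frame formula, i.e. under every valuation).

F2

Frame correspondent (Sahlqvist): \forall x \forall y \forall z ((xRy \wedge xRz) \to \exists w (y R^2 w \wedge z = w)) — i.e. a generalized confluence (Geach) condition.
F1: fails — oRn, oRn but no w with nR²w and n=w.
F2: condition met.
F3: fails — w0Rw2, w0Rw1 but no w with w2R²w and w1=w.
F4: fails — uRw, uRu but no t with wR²t and u=t.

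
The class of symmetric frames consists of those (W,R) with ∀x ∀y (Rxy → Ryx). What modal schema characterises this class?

q → □◇q

This is symmetry; the standard corresponding axiom is B: q → □◇q.
Suppose q→□◇q is valid. Take Rxy and set V(q)={x}. Then q at x, so □◇q at x, so ◇q at y, so some z with Ryz has q; z=x, i.e. Ryx.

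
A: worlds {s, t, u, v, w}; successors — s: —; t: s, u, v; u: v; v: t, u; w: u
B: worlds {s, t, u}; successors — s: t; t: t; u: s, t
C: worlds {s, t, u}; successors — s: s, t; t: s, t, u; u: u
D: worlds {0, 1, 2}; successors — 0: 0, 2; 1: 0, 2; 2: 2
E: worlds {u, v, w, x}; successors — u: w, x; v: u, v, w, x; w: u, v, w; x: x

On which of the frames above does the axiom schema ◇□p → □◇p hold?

Frame correspondent (Sahlqvist): ∀x ∀y ∀z (Rxy ∧ Rxz → ∃w (Ryw ∧ Rzw)) — i.e. convergence.
A: fails — Rtv and Rts but v and s have no common successor.
B: ✓.
C: fails — Rts and Rtu but s and u have no common successor.
D: ✓.
E: fails — Ruw and Rux but w and x have no common successor.

B, D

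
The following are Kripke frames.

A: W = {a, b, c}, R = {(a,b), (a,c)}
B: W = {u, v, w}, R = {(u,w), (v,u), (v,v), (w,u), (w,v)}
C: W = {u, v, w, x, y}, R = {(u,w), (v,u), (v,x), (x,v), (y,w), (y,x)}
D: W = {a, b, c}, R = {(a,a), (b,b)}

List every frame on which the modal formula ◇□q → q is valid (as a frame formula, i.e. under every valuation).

D

The schema corresponds to symmetry: ∀x ∀y (Rxy → Ryx).
A: fails — Rac but not Rca.
B: fails — Rvu but not Ruv.
C: fails — Ryx but not Rxy.
D: ✓.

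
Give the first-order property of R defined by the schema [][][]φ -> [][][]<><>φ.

This is a Sahlqvist (Geach-type) schema ◇^0□^3φ → □^3◇^2φ.
First-order correspondent: forall x forall z (x R^3 z -> exists w (x R^3 w & z R^2 w)).

forall x forall z (x R^3 z -> exists w (x R^3 w & z R^2 w))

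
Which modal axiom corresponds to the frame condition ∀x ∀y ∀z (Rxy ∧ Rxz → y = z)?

◇ψ → □ψ

A defining formula is ◇ψ → □ψ (the CD axiom).
Suppose ◇ψ→□ψ is valid. Take Rxy, Rxz and set V(ψ)={y}. Then ◇ψ at x, so □ψ at x, so ψ at z, i.e. z=y.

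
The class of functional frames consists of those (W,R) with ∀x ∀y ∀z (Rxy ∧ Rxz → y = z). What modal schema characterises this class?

◇q → □q

This is partial functionality; the standard corresponding axiom is CD: ◇q → □q.
Suppose ◇q→□q is valid. Take Rxy, Rxz and set V(q)={y}. Then ◇q at x, so □q at x, so q at z, i.e. z=y.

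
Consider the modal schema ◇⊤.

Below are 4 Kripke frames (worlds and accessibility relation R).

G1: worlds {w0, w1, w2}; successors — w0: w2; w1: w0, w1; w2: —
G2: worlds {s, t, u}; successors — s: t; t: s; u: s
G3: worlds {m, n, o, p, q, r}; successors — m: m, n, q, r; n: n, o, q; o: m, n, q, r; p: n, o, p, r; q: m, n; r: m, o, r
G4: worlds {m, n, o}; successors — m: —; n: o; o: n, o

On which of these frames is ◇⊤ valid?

Frame correspondent (Sahlqvist): ∀x ∃y Rxy — i.e. seriality.
G1: fails — world w2 has no successor.
G2: satisfies the condition.
G3: satisfies the condition.
G4: fails — world m has no successor.

G2, G3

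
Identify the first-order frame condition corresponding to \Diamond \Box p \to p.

Equivalently (dual form): p → □◇p.
Suppose p→□◇p is valid. Take Rxy and set V(p)={x}. Then p at x, so □◇p at x, so ◇p at y, so some z with Ryz has p; z=x, i.e. Ryx.
The converse is a direct semantic check.
So the correspondent is symmetry.

Symmetry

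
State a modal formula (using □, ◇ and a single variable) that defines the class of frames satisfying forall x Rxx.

□r → r

A defining formula is □r → r (the T axiom).
Suppose □r→r is valid. At any x set V(r)={w : Rxw}. Then □r holds at x, so r holds at x, i.e. Rxx.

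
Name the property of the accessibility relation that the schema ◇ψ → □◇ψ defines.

This schema is the 5 axiom.
It corresponds to the Euclidean property: ∀x ∀y ∀z (Rxy ∧ Rxz → Ryz).

The Euclidean property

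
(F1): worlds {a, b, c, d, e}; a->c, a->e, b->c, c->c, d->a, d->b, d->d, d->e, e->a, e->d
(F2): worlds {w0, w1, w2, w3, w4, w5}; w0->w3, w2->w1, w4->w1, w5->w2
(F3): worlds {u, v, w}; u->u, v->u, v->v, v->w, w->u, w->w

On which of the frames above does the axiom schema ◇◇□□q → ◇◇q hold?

(F1), (F3)

Frame correspondent (Sahlqvist): ∀x ∀y (xR²y → ∃w (yR²w ∧ xR²w)) — i.e. a generalized confluence (Geach) condition.
(F1): condition met.
(F2): fails — w5R²w1 but no w with w1R²w and w5R²w.
(F3): condition met.
Valid on: (F1), (F3).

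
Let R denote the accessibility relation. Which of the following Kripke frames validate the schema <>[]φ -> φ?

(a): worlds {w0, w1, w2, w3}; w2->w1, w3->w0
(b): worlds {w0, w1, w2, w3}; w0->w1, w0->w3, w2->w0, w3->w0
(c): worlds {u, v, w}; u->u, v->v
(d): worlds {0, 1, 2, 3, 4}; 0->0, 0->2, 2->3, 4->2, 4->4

(c)

This is the axiom for symmetry; its first-order frame correspondent is forall x forall y (Rxy -> Ryx).
(a): fails — Rw2w1 but not Rw1w2.
(b): fails — Rw0w1 but not Rw1w0.
(c): satisfies the condition.
(d): fails — R02 but not R20.
Valid on: (c).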